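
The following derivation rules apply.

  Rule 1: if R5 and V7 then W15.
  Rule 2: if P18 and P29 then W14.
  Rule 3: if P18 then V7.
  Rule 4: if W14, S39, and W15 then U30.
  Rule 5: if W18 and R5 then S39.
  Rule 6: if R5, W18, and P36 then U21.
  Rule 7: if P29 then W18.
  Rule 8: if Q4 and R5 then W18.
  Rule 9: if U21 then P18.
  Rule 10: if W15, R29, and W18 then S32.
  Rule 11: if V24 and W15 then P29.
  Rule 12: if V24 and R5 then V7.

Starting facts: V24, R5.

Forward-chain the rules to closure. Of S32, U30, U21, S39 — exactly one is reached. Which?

S39

V24 and R5 hold, so V7 follows (Rule 12).
R5 and V7 hold, so W15 follows (Rule 1).
From V24 and W15, Rule 11 gives P29.
P29 holds, so W18 follows (Rule 7).
From W18 and R5, Rule 5 gives S39.
U21 would need R5, W18, and P36 (Rule 6), but P36 is never established. U30 would need W14, S39, and W15 (Rule 4), but W14 is never established. S32 would need W15, R29, and W18 (Rule 10), but R29 is never established.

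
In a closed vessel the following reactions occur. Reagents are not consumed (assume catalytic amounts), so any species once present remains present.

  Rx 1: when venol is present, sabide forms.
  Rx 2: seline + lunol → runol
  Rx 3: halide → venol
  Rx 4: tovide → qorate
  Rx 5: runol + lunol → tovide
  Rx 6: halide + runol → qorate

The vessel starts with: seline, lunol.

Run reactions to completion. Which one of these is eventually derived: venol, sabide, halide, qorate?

qorate

seline and lunol present → runol forms (Rx 2).
runol and lunol present → tovide forms (Rx 5).
tovide present → qorate forms (Rx 4).
sabide would need venol (Rx 1), but venol never forms. venol would need halide (Rx 3), but halide never forms. No rule produces halide, and it is not given.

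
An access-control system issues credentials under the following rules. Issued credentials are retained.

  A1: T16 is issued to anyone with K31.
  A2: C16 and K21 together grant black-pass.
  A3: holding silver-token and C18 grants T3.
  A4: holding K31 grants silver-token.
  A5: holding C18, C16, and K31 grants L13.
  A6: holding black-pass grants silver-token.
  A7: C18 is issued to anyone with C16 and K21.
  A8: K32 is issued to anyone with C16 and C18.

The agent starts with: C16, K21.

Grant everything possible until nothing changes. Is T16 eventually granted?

T16 would need K31 (A1), but K31 is never granted.

No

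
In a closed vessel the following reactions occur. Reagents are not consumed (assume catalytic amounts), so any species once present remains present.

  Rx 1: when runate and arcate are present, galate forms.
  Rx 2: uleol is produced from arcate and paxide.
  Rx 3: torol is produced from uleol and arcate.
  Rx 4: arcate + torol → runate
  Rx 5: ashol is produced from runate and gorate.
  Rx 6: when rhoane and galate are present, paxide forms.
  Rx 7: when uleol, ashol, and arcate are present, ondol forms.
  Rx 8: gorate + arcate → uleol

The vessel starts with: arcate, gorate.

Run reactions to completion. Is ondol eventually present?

Yes

gorate and arcate present → uleol forms (Rx 8).
uleol and arcate present → torol forms (Rx 3).
arcate and torol present → runate forms (Rx 4).
runate and gorate present → ashol forms (Rx 5).
uleol, ashol, and arcate present → ondol forms (Rx 7).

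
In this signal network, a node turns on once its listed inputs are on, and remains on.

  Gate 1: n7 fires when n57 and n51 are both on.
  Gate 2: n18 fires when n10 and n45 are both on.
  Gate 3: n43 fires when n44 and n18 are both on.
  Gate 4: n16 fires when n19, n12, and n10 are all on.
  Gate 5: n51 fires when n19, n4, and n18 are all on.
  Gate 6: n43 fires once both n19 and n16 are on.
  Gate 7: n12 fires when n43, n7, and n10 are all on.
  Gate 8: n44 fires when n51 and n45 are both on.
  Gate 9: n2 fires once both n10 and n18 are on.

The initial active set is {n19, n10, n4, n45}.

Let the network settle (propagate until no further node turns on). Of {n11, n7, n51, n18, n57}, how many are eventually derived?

n10 and n45 are on, so n18 fires (Gate 2).
n19, n4, and n18 are on, so n51 fires (Gate 5).
No rule produces n11, and it is not given.
n7 would need n57 and n51 (Gate 1), but n57 never turns on.
n51: reached.
n18: reached.
No rule produces n57, and it is not given.
Reached: n51 and n18 — 2 of the 5.

2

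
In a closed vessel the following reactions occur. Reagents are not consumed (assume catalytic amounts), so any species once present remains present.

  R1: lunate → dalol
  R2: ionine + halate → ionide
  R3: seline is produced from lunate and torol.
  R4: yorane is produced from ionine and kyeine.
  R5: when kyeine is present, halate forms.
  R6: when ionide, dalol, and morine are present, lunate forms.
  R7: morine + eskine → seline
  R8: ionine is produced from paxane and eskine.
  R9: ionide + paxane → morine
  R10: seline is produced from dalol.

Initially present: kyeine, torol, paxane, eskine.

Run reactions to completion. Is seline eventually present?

paxane and eskine present → ionine forms (R8).
kyeine present → halate forms (R5).
ionine and halate present → ionide forms (R2).
ionide and paxane present → morine forms (R9).
morine and eskine present → seline forms (R7).

Yes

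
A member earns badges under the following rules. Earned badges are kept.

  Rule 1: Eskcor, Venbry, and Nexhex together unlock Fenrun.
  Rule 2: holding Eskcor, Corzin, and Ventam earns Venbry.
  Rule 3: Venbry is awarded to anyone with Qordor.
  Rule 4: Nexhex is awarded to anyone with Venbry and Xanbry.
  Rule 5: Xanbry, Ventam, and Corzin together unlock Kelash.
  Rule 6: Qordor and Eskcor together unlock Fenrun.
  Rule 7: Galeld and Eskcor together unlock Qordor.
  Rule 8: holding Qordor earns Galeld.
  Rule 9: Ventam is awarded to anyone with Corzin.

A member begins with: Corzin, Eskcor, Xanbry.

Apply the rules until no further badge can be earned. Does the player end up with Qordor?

Qordor would need Galeld and Eskcor (Rule 7), but Galeld is never earned.

No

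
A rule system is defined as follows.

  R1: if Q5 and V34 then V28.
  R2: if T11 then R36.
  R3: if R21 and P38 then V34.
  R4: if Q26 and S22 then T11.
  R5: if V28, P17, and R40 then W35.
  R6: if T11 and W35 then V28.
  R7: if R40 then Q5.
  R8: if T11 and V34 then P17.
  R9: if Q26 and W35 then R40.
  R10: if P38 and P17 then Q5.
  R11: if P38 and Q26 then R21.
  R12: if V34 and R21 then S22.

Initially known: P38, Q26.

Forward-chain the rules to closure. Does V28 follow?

Yes

From P38 and Q26, R11 gives R21.
R21 and P38 hold, so V34 follows (R3).
From V34 and R21, R12 gives S22.
From Q26 and S22, R4 gives T11.
From T11 and V34, R8 gives P17.
P38 and P17 hold, so Q5 follows (R10).
From Q5 and V34, R1 gives V28.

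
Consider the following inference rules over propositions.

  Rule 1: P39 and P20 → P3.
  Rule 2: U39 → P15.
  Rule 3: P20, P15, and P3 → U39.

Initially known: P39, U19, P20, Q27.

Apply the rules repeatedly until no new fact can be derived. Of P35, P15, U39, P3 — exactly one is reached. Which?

P39 and P20 hold, so P3 follows (Rule 1).
P15 would need U39 (Rule 2), but U39 is never established. U39 would need P20, P15, and P3 (Rule 3), but P15 is never established. No rule produces P35, and it is not given.

P3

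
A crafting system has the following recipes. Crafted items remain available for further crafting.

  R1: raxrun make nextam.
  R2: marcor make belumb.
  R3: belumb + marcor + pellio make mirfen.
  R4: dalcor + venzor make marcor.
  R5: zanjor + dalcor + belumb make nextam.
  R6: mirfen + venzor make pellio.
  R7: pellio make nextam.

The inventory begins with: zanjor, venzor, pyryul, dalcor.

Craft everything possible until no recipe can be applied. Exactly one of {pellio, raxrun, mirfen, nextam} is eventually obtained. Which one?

nextam

dalcor + venzor → marcor (R4).
Using R2, marcor makes belumb.
Using R5, zanjor, dalcor, and belumb make nextam.
pellio would need mirfen and venzor (R6), but mirfen is never obtained. No rule produces raxrun, and it is not given. mirfen would need belumb, marcor, and pellio (R3), but pellio is never obtained.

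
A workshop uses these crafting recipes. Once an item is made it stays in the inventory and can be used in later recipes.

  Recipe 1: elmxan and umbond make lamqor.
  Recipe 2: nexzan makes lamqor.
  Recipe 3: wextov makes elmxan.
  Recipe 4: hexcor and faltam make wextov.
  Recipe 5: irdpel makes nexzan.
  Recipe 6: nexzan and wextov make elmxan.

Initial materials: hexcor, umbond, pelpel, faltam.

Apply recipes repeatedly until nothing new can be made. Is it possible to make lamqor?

Using Recipe 4, hexcor and faltam make wextov.
wextov → elmxan (Recipe 3).
elmxan and umbond → lamqor (Recipe 1).

Yes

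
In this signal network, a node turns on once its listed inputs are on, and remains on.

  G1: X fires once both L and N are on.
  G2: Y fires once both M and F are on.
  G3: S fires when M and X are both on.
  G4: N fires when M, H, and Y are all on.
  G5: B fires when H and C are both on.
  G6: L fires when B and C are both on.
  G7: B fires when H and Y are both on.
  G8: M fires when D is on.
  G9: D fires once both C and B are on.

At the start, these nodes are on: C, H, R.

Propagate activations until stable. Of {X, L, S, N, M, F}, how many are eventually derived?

2

G5: H and C on → B on.
C and B are on, so D fires (G9).
G6: B and C on → L on.
G8: D on → M on.
X would need L and N (G1), but N never turns on.
L: reached.
S would need M and X (G3), but X never turns on.
N would need M, H, and Y (G4), but Y never turns on.
M: reached.
No rule produces F, and it is not given.
Reached: L and M — 2 of the 6.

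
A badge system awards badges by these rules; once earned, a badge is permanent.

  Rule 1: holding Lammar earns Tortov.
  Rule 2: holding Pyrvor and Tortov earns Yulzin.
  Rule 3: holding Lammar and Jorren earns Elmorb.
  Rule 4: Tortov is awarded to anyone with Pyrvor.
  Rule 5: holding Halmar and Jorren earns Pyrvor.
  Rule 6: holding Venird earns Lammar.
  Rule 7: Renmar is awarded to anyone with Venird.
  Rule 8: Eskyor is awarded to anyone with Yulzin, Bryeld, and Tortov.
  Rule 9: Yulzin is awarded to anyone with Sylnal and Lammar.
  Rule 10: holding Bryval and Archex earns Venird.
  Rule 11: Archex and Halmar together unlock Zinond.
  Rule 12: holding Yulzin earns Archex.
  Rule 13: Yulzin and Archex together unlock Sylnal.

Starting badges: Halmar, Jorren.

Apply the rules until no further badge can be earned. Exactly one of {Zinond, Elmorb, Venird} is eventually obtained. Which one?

Zinond

With Halmar and Jorren, Pyrvor is earned (Rule 5).
With Pyrvor, Tortov is earned (Rule 4).
With Pyrvor and Tortov, Yulzin is earned (Rule 2).
With Yulzin, Archex is earned (Rule 12).
With Archex and Halmar, Zinond is earned (Rule 11).
Elmorb would need Lammar and Jorren (Rule 3), but Lammar is never earned. Venird would need Bryval and Archex (Rule 10), but Bryval is never earned.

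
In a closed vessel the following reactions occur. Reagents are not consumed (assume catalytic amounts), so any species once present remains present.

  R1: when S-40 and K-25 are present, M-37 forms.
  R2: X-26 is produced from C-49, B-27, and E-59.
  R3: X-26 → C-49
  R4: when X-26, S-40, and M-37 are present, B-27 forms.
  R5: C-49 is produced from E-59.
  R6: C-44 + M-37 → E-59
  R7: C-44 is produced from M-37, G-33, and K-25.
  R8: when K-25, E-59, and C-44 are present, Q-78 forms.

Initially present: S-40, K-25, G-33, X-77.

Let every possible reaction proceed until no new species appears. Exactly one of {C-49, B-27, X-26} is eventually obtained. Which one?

S-40 and K-25 present → M-37 forms (R1).
M-37, G-33, and K-25 present → C-44 forms (R7).
C-44 and M-37 present → E-59 forms (R6).
E-59 present → C-49 forms (R5).
X-26 would need C-49, B-27, and E-59 (R2), but B-27 never forms. B-27 would need X-26, S-40, and M-37 (R4), but X-26 never forms.

C-49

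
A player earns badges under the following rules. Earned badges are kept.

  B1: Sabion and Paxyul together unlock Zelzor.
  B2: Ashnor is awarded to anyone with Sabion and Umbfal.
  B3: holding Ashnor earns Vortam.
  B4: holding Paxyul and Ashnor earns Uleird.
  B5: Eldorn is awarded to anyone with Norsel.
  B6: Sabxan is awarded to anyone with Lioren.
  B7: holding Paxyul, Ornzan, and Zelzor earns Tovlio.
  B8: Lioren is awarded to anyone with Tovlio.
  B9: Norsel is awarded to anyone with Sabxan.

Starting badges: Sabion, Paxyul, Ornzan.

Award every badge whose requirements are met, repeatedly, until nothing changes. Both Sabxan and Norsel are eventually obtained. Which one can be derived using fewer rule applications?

Sabxan: With Sabion and Paxyul, Zelzor is earned (B1). With Paxyul, Ornzan, and Zelzor, Tovlio is earned (B7). With Tovlio, Lioren is earned (B8). With Lioren, Sabxan is earned (B6). [4 rule applications]
Norsel: With Sabion and Paxyul, Zelzor is earned (B1). With Paxyul, Ornzan, and Zelzor, Tovlio is earned (B7). With Tovlio, Lioren is earned (B8). With Lioren, Sabxan is earned (B6). With Sabxan, Norsel is earned (B9). [5 rule applications]
Sabxan needs fewer.

Sabxan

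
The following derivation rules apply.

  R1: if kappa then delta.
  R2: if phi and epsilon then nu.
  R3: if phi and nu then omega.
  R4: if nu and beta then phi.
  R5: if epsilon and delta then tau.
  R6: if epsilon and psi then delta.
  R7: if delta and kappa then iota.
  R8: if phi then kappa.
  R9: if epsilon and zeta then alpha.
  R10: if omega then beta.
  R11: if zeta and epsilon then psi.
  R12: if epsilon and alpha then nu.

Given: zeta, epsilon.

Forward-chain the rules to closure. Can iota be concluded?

No

iota would need delta and kappa (R7), but kappa is never established.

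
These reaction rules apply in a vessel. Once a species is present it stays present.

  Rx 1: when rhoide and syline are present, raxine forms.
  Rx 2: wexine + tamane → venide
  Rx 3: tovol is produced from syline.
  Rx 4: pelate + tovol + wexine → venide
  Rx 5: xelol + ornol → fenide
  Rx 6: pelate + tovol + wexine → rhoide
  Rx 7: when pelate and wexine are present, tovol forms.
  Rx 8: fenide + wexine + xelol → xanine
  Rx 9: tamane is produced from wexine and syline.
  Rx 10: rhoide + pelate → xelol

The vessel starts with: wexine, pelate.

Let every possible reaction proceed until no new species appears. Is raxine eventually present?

raxine would need rhoide and syline (Rx 1), but syline never forms.

No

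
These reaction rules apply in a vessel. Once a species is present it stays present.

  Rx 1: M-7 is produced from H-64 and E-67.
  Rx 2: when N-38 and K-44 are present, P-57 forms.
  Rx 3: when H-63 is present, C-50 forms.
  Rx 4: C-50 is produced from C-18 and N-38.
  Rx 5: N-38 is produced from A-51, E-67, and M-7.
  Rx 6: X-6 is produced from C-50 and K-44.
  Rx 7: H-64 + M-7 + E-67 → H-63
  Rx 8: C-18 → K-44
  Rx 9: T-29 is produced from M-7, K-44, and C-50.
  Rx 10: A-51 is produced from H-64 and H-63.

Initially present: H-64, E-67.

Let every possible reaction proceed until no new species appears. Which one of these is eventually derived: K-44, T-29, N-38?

H-64 and E-67 present → M-7 forms (Rx 1).
H-64, M-7, and E-67 present → H-63 forms (Rx 7).
H-64 and H-63 present → A-51 forms (Rx 10).
A-51, E-67, and M-7 present → N-38 forms (Rx 5).
K-44 would need C-18 (Rx 8), but C-18 never forms. T-29 would need M-7, K-44, and C-50 (Rx 9), but K-44 never forms.

N-38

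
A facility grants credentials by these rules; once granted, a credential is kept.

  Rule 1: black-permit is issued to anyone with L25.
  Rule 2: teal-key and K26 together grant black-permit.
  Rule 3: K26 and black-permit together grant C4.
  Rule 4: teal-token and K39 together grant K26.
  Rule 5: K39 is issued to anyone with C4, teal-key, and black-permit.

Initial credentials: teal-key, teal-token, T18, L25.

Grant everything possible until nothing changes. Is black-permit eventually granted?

Yes

Holding L25 grants black-permit (Rule 1).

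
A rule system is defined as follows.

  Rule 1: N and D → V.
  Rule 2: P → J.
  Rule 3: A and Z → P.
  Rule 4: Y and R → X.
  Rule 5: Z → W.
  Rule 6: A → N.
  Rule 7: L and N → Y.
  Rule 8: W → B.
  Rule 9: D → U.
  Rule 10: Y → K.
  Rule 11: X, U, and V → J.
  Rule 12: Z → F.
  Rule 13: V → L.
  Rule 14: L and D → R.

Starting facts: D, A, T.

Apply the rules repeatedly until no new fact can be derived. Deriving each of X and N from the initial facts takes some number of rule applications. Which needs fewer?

N: From A, Rule 6 gives N. [1 rule application]
X: From A, Rule 6 gives N. From N and D, Rule 1 gives V. V holds, so L follows (Rule 13). L and N hold, so Y follows (Rule 7). From L and D, Rule 14 gives R. From Y and R, Rule 4 gives X. [6 rule applications]
N needs fewer.

N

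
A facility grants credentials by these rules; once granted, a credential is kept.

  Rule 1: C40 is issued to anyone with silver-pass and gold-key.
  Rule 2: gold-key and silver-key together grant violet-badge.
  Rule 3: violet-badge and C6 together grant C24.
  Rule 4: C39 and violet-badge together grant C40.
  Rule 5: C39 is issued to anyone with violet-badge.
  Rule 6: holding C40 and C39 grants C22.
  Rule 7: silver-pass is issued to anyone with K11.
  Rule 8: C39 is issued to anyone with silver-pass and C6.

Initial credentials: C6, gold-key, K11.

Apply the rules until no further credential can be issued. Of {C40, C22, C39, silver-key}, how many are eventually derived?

Holding K11 grants silver-pass (Rule 7).
Holding silver-pass and gold-key grants C40 (Rule 1).
Holding silver-pass and C6 grants C39 (Rule 8).
Holding C40 and C39 grants C22 (Rule 6).
C40: reached.
C22: reached.
C39: reached.
No rule produces silver-key, and it is not given.
Reached: C40, C22, and C39 — 3 of the 4.

3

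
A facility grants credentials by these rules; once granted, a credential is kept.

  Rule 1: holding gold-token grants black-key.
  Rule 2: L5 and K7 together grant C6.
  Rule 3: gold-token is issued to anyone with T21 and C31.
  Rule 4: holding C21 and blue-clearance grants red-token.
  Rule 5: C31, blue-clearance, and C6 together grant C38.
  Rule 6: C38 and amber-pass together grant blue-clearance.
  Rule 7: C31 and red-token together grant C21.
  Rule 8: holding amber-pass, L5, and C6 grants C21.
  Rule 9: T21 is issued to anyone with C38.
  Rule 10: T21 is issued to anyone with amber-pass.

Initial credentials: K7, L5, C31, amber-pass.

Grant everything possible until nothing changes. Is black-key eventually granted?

Holding amber-pass grants T21 (Rule 10).
Holding T21 and C31 grants gold-token (Rule 3).
Holding gold-token grants black-key (Rule 1).

Yes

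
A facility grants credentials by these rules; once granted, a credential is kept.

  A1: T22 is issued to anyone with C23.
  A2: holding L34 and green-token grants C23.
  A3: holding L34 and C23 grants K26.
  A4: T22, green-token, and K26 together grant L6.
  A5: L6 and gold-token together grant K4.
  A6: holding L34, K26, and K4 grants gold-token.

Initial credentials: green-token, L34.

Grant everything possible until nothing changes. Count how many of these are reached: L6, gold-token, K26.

Holding L34 and green-token grants C23 (A2).
Holding C23 grants T22 (A1).
Holding L34 and C23 grants K26 (A3).
Holding T22, green-token, and K26 grants L6 (A4).
L6: reached.
gold-token would need L34, K26, and K4 (A6), but K4 is never granted.
K26: reached.
Reached: L6 and K26 — 2 of the 3.

2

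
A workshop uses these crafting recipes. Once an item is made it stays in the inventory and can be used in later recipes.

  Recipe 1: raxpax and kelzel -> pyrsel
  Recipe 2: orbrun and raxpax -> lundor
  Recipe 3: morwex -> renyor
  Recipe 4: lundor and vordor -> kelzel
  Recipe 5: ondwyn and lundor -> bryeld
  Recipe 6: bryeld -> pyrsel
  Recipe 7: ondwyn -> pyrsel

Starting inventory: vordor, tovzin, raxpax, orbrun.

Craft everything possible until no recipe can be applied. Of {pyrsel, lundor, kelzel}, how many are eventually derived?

3

Using Recipe 2, orbrun and raxpax make lundor.
Using Recipe 4, lundor and vordor make kelzel.
Using Recipe 1, raxpax and kelzel make pyrsel.
pyrsel: reached.
lundor: reached.
kelzel: reached.
All 3 are reached.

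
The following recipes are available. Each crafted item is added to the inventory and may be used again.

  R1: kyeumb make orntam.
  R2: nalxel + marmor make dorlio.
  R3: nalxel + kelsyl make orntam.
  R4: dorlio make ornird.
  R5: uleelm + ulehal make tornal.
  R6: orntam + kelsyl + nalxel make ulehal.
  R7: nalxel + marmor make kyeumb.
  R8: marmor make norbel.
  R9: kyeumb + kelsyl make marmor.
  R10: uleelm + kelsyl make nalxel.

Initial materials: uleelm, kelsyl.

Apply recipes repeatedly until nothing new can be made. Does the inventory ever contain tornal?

Yes

uleelm + kelsyl → nalxel (R10).
Using R3, nalxel and kelsyl make orntam.
Using R6, orntam, kelsyl, and nalxel make ulehal.
Using R5, uleelm and ulehal make tornal.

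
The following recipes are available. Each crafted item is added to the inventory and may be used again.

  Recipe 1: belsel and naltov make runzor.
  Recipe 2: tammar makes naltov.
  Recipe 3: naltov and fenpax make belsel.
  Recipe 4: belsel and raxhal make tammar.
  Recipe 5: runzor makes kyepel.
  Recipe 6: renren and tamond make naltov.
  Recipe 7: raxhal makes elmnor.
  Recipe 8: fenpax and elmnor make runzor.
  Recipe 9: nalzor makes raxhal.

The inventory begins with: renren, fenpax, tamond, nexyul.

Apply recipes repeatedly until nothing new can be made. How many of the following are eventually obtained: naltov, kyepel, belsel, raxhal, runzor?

Using Recipe 6, renren and tamond make naltov.
Using Recipe 3, naltov and fenpax make belsel.
Using Recipe 1, belsel and naltov make runzor.
Using Recipe 5, runzor makes kyepel.
naltov: reached.
kyepel: reached.
belsel: reached.
raxhal would need nalzor (Recipe 9), but nalzor is never obtained.
runzor: reached.
Reached: naltov, kyepel, belsel, and runzor — 4 of the 5.

4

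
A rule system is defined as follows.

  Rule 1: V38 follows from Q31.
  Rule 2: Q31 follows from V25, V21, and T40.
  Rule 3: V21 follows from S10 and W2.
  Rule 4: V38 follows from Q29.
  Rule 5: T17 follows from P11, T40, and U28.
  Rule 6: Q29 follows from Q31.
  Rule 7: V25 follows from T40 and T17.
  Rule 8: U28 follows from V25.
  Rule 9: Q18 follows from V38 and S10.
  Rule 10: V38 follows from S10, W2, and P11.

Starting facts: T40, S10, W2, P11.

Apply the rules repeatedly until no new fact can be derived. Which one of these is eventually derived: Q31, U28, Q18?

S10, W2, and P11 hold, so V38 follows (Rule 10).
From V38 and S10, Rule 9 gives Q18.
Q31 would need V25, V21, and T40 (Rule 2), but V25 is never established. U28 would need V25 (Rule 8), but V25 is never established.

Q18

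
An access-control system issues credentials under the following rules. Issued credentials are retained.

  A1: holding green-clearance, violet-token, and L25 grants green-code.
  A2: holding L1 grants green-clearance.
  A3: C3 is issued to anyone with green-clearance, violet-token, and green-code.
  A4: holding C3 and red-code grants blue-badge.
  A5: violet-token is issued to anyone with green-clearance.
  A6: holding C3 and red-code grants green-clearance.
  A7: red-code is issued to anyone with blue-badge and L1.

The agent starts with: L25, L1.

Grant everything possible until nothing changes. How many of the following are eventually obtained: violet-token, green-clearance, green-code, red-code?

Holding L1 grants green-clearance (A2).
Holding green-clearance grants violet-token (A5).
Holding green-clearance, violet-token, and L25 grants green-code (A1).
violet-token: reached.
green-clearance: reached.
green-code: reached.
red-code would need blue-badge and L1 (A7), but blue-badge is never granted.
Reached: violet-token, green-clearance, and green-code — 3 of the 4.

3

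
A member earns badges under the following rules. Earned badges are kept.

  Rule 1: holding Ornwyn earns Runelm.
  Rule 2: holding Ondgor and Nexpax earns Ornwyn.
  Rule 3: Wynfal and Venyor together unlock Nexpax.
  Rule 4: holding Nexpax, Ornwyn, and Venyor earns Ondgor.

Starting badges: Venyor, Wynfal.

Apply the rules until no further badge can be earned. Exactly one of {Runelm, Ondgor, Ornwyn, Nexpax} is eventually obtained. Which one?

Nexpax

With Wynfal and Venyor, Nexpax is earned (Rule 3).
Ornwyn would need Ondgor and Nexpax (Rule 2), but Ondgor is never earned. Runelm would need Ornwyn (Rule 1), but Ornwyn is never earned. Ondgor would need Nexpax, Ornwyn, and Venyor (Rule 4), but Ornwyn is never earned.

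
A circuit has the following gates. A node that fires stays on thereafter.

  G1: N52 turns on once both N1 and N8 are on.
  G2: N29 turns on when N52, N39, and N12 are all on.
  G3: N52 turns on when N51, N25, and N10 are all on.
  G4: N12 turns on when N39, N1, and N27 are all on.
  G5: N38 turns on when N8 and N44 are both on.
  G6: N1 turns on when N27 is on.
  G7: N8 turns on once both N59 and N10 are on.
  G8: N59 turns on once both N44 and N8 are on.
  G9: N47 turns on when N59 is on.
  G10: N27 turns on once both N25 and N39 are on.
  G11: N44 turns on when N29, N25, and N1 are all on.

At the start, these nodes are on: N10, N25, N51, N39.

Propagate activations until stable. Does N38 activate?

No

N38 would need N8 and N44 (G5), but N8 never turns on.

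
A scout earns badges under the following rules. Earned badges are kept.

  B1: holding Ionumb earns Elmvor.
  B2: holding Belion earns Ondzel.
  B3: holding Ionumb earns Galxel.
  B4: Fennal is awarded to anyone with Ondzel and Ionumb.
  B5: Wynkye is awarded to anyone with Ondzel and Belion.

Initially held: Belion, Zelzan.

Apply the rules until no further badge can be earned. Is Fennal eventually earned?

Fennal would need Ondzel and Ionumb (B4), but Ionumb is never earned.

No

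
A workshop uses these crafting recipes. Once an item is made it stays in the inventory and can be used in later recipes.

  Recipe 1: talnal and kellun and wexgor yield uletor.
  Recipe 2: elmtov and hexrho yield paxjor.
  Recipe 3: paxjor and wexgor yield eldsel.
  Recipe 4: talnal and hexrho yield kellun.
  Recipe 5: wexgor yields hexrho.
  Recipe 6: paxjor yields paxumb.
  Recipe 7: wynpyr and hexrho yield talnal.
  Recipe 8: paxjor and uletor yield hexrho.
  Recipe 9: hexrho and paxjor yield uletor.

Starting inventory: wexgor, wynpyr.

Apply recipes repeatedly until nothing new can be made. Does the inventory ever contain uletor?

Yes

Using Recipe 5, wexgor makes hexrho.
Using Recipe 7, wynpyr and hexrho make talnal.
talnal and hexrho → kellun (Recipe 4).
talnal and kellun and wexgor → uletor (Recipe 1).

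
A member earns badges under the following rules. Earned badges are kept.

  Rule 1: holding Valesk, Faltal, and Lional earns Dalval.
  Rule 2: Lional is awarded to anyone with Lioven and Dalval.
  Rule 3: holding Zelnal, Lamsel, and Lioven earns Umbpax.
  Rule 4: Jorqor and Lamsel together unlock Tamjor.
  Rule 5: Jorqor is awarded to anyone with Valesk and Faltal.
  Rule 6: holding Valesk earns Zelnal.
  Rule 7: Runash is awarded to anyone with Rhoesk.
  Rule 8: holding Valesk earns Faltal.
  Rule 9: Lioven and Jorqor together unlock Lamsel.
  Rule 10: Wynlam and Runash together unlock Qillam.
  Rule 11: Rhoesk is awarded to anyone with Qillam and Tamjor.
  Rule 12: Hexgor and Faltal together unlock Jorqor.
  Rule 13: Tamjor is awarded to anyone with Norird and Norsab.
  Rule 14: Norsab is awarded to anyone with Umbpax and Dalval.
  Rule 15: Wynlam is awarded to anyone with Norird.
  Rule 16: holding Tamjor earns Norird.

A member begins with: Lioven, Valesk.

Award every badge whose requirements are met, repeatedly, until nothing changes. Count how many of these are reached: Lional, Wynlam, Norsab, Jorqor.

2

With Valesk, Faltal is earned (Rule 8).
With Valesk and Faltal, Jorqor is earned (Rule 5).
With Lioven and Jorqor, Lamsel is earned (Rule 9).
With Jorqor and Lamsel, Tamjor is earned (Rule 4).
With Tamjor, Norird is earned (Rule 16).
With Norird, Wynlam is earned (Rule 15).
Lional would need Lioven and Dalval (Rule 2), but Dalval is never earned.
Wynlam: reached.
Norsab would need Umbpax and Dalval (Rule 14), but Dalval is never earned.
Jorqor: reached.
Reached: Wynlam and Jorqor — 2 of the 4.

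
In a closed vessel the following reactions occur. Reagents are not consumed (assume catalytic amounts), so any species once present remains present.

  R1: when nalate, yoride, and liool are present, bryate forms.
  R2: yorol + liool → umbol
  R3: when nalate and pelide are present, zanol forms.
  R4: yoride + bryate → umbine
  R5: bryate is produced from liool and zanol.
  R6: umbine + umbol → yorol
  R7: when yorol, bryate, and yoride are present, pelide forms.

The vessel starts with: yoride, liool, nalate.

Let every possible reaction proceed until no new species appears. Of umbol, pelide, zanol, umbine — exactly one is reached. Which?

nalate, yoride, and liool present → bryate forms (R1).
yoride and bryate present → umbine forms (R4).
zanol would need nalate and pelide (R3), but pelide never forms. pelide would need yorol, bryate, and yoride (R7), but yorol never forms. umbol would need yorol and liool (R2), but yorol never forms.

umbine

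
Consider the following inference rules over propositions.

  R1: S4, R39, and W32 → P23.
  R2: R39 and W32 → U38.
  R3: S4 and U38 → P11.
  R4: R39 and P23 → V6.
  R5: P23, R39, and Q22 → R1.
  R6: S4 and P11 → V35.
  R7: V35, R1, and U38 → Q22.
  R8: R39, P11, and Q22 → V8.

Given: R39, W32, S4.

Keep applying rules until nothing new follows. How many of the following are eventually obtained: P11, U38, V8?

2

From R39 and W32, R2 gives U38.
From S4 and U38, R3 gives P11.
P11: reached.
U38: reached.
V8 would need R39, P11, and Q22 (R8), but Q22 is never established.
Reached: P11 and U38 — 2 of the 3.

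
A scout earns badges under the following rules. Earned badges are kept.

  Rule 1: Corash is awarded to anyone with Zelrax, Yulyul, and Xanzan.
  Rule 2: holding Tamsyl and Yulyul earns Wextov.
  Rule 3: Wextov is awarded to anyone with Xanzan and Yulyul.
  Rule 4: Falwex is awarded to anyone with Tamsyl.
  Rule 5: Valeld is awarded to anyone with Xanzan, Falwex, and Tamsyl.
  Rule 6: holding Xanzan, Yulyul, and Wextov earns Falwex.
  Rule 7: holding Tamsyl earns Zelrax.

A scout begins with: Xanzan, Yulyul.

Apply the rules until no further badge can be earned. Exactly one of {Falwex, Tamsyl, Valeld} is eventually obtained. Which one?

With Xanzan and Yulyul, Wextov is earned (Rule 3).
With Xanzan, Yulyul, and Wextov, Falwex is earned (Rule 6).
Valeld would need Xanzan, Falwex, and Tamsyl (Rule 5), but Tamsyl is never earned. No rule produces Tamsyl, and it is not given.

Falwex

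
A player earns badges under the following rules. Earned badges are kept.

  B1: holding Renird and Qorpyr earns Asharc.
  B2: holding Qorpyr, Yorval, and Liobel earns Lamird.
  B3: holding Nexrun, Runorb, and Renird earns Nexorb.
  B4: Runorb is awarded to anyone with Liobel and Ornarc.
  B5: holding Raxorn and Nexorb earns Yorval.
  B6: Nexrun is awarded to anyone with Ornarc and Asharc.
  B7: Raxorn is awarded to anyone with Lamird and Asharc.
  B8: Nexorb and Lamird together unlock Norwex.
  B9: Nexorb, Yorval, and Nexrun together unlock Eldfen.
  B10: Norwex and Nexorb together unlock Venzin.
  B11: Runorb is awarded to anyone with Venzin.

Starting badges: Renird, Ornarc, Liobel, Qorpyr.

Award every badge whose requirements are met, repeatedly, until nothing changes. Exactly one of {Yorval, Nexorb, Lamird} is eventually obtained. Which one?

Nexorb

With Liobel and Ornarc, Runorb is earned (B4).
With Renird and Qorpyr, Asharc is earned (B1).
With Ornarc and Asharc, Nexrun is earned (B6).
With Nexrun, Runorb, and Renird, Nexorb is earned (B3).
Yorval would need Raxorn and Nexorb (B5), but Raxorn is never earned. Lamird would need Qorpyr, Yorval, and Liobel (B2), but Yorval is never earned.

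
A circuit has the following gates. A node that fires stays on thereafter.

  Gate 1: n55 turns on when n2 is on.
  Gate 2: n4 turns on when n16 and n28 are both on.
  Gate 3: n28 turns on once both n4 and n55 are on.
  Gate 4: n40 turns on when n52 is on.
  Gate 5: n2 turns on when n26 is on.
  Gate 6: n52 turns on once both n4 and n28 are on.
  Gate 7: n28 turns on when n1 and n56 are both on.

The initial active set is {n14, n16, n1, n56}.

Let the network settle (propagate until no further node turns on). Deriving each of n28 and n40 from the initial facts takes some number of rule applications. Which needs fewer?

n28: n1 and n56 are on, so n28 turns on (Gate 7). [1 rule application]
n40: Gate 7: n1 and n56 on → n28 on. n16 and n28 are on, so n4 turns on (Gate 2). n4 and n28 are on, so n52 turns on (Gate 6). Gate 4: n52 on → n40 on. [4 rule applications]
n28 needs fewer.

n28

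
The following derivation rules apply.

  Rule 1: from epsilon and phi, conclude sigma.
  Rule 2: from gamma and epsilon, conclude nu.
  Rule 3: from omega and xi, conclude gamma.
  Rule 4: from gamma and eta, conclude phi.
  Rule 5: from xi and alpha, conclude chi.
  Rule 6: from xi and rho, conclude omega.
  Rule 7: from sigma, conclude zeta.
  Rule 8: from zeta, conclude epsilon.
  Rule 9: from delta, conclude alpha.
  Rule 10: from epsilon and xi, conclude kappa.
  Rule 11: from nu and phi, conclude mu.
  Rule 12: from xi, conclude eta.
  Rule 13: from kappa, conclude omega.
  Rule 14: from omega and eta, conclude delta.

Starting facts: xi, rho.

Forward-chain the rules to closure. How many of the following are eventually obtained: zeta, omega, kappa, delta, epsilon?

From xi and rho, Rule 6 gives omega.
xi holds, so eta follows (Rule 12).
From omega and eta, Rule 14 gives delta.
zeta would need sigma (Rule 7), but sigma is never established.
omega: reached.
kappa would need epsilon and xi (Rule 10), but epsilon is never established.
delta: reached.
epsilon would need zeta (Rule 8), but zeta is never established.
Reached: omega and delta — 2 of the 5.

2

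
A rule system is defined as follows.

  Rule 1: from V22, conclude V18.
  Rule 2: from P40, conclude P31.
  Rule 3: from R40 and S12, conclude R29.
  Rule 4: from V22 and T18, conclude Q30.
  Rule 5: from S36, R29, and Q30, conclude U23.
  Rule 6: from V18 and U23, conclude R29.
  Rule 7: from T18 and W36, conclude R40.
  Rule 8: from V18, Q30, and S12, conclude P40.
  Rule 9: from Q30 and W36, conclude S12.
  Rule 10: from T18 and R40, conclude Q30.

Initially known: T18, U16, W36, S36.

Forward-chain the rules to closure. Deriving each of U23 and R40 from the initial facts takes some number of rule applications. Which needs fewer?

R40: From T18 and W36, Rule 7 gives R40. [1 rule application]
U23: T18 and W36 hold, so R40 follows (Rule 7). From T18 and R40, Rule 10 gives Q30. Q30 and W36 hold, so S12 follows (Rule 9). From R40 and S12, Rule 3 gives R29. From S36, R29, and Q30, Rule 5 gives U23. [5 rule applications]
R40 needs fewer.

R40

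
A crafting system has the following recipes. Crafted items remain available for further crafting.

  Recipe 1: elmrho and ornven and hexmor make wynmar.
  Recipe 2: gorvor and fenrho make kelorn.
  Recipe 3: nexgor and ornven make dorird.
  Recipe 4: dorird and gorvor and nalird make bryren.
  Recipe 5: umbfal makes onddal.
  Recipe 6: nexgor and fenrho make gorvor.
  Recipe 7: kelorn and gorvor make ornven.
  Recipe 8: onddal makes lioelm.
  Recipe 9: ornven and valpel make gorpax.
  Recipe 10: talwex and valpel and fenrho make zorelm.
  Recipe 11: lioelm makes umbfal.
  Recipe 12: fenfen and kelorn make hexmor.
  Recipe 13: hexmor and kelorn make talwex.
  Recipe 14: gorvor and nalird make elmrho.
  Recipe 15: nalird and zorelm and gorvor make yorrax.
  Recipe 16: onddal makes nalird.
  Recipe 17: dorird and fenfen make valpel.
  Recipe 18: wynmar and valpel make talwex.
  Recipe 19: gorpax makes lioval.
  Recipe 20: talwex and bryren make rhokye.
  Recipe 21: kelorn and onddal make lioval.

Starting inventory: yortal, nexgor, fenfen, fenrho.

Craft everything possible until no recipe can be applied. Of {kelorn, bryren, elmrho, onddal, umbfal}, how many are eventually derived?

nexgor and fenrho → gorvor (Recipe 6).
Using Recipe 2, gorvor and fenrho make kelorn.
kelorn: reached.
bryren would need dorird, gorvor, and nalird (Recipe 4), but nalird is never obtained.
elmrho would need gorvor and nalird (Recipe 14), but nalird is never obtained.
onddal would need umbfal (Recipe 5), but umbfal is never obtained.
umbfal would need lioelm (Recipe 11), but lioelm is never obtained.
Reached: kelorn — 1 of the 5.

1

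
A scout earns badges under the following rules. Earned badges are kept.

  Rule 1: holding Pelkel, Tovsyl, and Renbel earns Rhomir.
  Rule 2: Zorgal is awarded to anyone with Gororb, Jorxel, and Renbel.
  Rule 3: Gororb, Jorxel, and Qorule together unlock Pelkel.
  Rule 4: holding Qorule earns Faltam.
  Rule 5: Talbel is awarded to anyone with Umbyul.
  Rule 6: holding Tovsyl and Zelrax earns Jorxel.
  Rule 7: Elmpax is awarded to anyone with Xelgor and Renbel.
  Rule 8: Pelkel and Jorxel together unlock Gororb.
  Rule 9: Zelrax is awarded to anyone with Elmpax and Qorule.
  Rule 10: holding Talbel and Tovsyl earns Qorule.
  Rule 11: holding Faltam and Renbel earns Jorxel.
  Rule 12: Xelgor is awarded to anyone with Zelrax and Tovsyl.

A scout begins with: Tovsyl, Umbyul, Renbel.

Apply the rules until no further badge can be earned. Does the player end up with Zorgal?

Zorgal would need Gororb, Jorxel, and Renbel (Rule 2), but Gororb is never earned.

No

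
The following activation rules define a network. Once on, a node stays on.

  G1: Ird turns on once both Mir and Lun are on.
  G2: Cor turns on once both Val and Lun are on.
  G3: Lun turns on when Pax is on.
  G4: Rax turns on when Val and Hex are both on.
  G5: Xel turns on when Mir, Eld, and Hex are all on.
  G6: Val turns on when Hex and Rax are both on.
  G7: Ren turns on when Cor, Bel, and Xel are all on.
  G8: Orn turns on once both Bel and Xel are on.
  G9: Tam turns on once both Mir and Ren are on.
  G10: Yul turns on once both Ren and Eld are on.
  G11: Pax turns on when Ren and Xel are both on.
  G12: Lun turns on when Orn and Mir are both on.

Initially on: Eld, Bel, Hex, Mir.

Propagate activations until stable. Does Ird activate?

Yes

G5: Mir, Eld, and Hex on → Xel on.
G8: Bel and Xel on → Orn on.
Orn and Mir are on, so Lun turns on (G12).
G1: Mir and Lun on → Ird on.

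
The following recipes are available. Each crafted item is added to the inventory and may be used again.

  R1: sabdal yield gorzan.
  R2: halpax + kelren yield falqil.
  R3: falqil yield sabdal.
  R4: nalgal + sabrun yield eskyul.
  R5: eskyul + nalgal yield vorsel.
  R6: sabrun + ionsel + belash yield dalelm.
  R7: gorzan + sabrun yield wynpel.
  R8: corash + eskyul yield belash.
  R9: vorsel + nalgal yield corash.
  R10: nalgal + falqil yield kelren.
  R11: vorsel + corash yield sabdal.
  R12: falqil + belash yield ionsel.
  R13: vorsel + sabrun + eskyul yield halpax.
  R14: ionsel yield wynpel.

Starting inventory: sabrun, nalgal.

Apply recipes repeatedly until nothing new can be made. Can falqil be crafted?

falqil would need halpax and kelren (R2), but kelren is never obtained.

No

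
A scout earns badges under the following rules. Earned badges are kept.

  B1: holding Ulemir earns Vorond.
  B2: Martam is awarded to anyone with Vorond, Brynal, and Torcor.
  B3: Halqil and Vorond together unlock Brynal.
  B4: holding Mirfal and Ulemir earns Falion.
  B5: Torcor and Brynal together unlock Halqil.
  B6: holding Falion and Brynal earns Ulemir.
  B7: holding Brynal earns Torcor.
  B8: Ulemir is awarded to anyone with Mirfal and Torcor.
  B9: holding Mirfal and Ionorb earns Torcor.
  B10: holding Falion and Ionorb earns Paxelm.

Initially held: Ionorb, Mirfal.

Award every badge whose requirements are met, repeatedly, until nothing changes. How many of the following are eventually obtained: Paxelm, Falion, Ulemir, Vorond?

With Mirfal and Ionorb, Torcor is earned (B9).
With Mirfal and Torcor, Ulemir is earned (B8).
With Mirfal and Ulemir, Falion is earned (B4).
With Ulemir, Vorond is earned (B1).
With Falion and Ionorb, Paxelm is earned (B10).
Paxelm: reached.
Falion: reached.
Ulemir: reached.
Vorond: reached.
All 4 are reached.

4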